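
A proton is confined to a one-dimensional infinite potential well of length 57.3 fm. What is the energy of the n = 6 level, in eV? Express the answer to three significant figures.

For an infinite well E_n = n²h²/(8m_pL²), so E_1 = h²/(8m_pL²) = (6.626×10^-34)²/(8·1.673×10^-27·(5.73×10^-14 m)²) = 9.991×10^-15 J.
Then E_6 = 6²·E_1 = 36·9.991×10^-15 J = 3.597×10^-13 J.
Converting, E_6 = 3.597×10^-13 J / (1.602×10^-19 J/eV) = 2.25×10^6 eV.

E_6 = 2.25×10^6 eV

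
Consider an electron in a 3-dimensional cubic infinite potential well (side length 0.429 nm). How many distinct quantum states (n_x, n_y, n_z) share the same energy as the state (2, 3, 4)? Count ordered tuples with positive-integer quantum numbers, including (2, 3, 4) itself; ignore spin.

degeneracy = 6

The level has n_x² + n_y² + n_z² = 29. The ordered positive-integer solutions are (2, 3, 4), (2, 4, 3), (3, 2, 4), (3, 4, 2), (4, 2, 3), (4, 3, 2).
That gives 6 states.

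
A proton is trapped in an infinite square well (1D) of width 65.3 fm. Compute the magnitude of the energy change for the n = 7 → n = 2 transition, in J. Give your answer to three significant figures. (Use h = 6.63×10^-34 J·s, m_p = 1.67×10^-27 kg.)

|ΔE| = 3.47×10^-13 J

E_1 = h²/(8m_pL²) = 7.716×10^-15 J.
|ΔE| = |7² − 2²|·E_1 = 45·7.716×10^-15 J = 3.47×10^-13 J.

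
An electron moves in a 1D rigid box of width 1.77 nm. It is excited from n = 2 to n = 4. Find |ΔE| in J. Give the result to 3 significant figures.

E_1 = h²/(8m_eL²) = 1.923×10^-20 J.
|ΔE| = |2² − 4²|·E_1 = 12·1.923×10^-20 J = 2.31×10^-19 J.

|ΔE| = 2.31×10^-19 J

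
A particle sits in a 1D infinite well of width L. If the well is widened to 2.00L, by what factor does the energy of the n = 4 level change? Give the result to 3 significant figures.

E_n ∝ 1/L², so the energy scales by 1/2.00² = 0.250.

0.250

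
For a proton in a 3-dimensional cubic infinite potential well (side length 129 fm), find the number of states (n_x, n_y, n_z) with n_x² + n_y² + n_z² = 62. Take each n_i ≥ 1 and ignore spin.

The level has n_x² + n_y² + n_z² = 62. The ordered positive-integer solutions are (1, 5, 6), (1, 6, 5), (2, 3, 7), (2, 7, 3), (3, 2, 7), (3, 7, 2), (5, 1, 6), (5, 6, 1), (6, 1, 5), (6, 5, 1), (7, 2, 3), (7, 3, 2).
That gives 12 states.

degeneracy = 12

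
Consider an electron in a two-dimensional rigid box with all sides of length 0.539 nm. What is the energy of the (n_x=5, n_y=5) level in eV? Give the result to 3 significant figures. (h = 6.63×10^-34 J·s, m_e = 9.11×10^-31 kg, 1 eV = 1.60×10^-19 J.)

For a 2D rectangular well E = (h²/8m_e)·Σ n_i²/L_i² = (6.63×10^-34)²/(8·9.11×10^-31) · [5²/(0.539 nm)² + 5²/(0.539 nm)²].
Evaluating gives E = 1.038×10^-17 J = 64.9 eV.

E = 64.9 eV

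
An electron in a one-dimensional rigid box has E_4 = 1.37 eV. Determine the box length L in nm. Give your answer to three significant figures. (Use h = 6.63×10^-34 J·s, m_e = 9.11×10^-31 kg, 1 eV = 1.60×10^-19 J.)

From E_n = n²h²/(8m_eL²), L = n·h/√(8m_eE_n).
E_4 = 1.37 eV = 2.192×10^-19 J, so L = 4·6.63×10^-34/√(8·9.11×10^-31·2.192×10^-19) = 2.10×10^-9 m = 2.10 nm.

L = 2.10 nm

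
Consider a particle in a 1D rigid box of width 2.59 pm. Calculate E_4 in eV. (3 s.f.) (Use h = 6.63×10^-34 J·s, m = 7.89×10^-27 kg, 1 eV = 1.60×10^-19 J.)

E_4 = 104 eV

For an infinite well E_n = n²h²/(8mL²), so E_1 = h²/(8mL²) = (6.63×10^-34)²/(8·7.89×10^-27·(2.59×10^-12 m)²) = 1.038×10^-18 J.
Then E_4 = 4²·E_1 = 16·1.038×10^-18 J = 1.661×10^-17 J.
Converting, E_4 = 1.661×10^-17 J / (1.60×10^-19 J/eV) = 104 eV.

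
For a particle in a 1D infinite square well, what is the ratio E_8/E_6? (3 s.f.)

E_n ∝ n², so E_8/E_6 = 8²/6² = 64/36 = 1.78.

1.78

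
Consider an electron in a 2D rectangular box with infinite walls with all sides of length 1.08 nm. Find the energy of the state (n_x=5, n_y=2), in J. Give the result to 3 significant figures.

E = 1.50×10^-18 J

For a 2D rectangular well E = (h²/8m_e)·Σ n_i²/L_i² = (6.626×10^-34)²/(8·9.109×10^-31) · [5²/(1.08 nm)² + 2²/(1.08 nm)²].
Evaluating gives E = 1.50×10^-18 J.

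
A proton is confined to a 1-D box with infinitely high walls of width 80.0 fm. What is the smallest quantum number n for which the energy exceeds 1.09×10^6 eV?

n = 6

E_1 = h²/(8m_pL²) = 5.126×10^-15 J = 3.200×10^4 eV.
Need n² > 1.09×10^6/3.200×10^4 = 34.06, i.e. n > 5.836.
The smallest integer satisfying this is n = 6.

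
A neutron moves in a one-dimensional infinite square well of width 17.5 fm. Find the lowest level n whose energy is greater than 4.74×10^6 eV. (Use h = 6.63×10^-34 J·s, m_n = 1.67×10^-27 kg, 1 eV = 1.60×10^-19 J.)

n = 3

E_1 = h²/(8m_nL²) = 1.074×10^-13 J = 6.712×10^5 eV.
Need n² > 4.74×10^6/6.712×10^5 = 7.062, i.e. n > 2.657.
The smallest integer satisfying this is n = 3.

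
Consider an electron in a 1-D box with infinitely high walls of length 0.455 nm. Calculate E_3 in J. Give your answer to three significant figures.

For an infinite well E_n = n²h²/(8m_eL²), so E_1 = h²/(8m_eL²) = (6.626×10^-34)²/(8·9.109×10^-31·(4.55×10^-10 m)²) = 2.910×10^-19 J.
Then E_3 = 3²·E_1 = 9·2.910×10^-19 J = 2.62×10^-18 J.

E_3 = 2.62×10^-18 J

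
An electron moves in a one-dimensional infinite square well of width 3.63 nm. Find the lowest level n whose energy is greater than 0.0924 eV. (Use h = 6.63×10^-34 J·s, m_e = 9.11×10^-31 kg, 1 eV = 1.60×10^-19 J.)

n = 2

E_1 = h²/(8m_eL²) = 4.577×10^-21 J = 0.02861 eV.
Need n² > 0.0924/0.02861 = 3.230, i.e. n > 1.797.
The smallest integer satisfying this is n = 2.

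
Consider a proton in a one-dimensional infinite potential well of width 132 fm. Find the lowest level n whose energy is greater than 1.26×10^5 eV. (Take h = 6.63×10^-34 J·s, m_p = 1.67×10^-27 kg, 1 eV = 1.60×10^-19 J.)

E_1 = h²/(8m_pL²) = 1.888×10^-15 J = 1.180×10^4 eV.
Need n² > 1.26×10^5/1.180×10^4 = 10.68, i.e. n > 3.268.
The smallest integer satisfying this is n = 4.

n = 4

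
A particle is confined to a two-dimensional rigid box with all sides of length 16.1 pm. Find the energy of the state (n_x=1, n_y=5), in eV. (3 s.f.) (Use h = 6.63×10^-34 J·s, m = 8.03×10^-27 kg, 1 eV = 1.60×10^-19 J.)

E = 4.29 eV

For a 2D rectangular well E = (h²/8m)·Σ n_i²/L_i² = (6.63×10^-34)²/(8·8.03×10^-27) · [1²/(16.1 pm)² + 5²/(16.1 pm)²].
Evaluating gives E = 6.863×10^-19 J = 4.29 eV.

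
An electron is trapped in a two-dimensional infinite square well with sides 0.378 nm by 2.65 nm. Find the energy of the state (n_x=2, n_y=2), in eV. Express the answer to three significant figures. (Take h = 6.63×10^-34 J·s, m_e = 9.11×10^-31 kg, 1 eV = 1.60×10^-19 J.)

E = 10.8 eV

For a 2D rectangular well E = (h²/8m_e)·Σ n_i²/L_i² = (6.63×10^-34)²/(8·9.11×10^-31) · [2²/(0.378 nm)² + 2²/(2.65 nm)²].
Evaluating gives E = 1.723×10^-18 J = 10.8 eV.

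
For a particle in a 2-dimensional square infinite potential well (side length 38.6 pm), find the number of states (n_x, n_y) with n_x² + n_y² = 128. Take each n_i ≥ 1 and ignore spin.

The level has n_x² + n_y² = 128. The ordered positive-integer solutions are (8, 8).
That gives 1 state.

degeneracy = 1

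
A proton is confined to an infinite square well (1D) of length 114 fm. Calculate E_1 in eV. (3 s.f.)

E_1 = 1.58×10^4 eV

For an infinite well E_n = n²h²/(8m_pL²), so E_1 = h²/(8m_pL²) = (6.626×10^-34)²/(8·1.673×10^-27·(1.14×10^-13 m)²) = 2.524×10^-15 J.
Converting, E_1 = 2.524×10^-15 J / (1.602×10^-19 J/eV) = 1.58×10^4 eV.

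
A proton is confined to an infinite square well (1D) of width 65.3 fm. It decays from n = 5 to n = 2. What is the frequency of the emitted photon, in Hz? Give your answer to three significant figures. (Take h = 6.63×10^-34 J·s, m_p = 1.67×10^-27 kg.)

E_1 = h²/(8m_pL²) = 7.716×10^-15 J and ΔE = (5² − 2²)E_1 = 1.620×10^-13 J.
f = ΔE/h = 1.620×10^-13/6.63×10^-34 = 2.44×10^20 Hz.

f = 2.44×10^20 Hz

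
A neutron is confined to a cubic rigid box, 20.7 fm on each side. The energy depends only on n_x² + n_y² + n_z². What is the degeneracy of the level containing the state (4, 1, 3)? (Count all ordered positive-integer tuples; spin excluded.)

degeneracy = 6

The level has n_x² + n_y² + n_z² = 26. The ordered positive-integer solutions are (1, 3, 4), (1, 4, 3), (3, 1, 4), (3, 4, 1), (4, 1, 3), (4, 3, 1).
That gives 6 states.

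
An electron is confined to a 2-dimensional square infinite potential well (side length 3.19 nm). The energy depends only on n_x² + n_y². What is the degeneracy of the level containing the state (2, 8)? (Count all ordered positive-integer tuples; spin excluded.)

degeneracy = 2

The level has n_x² + n_y² = 68. The ordered positive-integer solutions are (2, 8), (8, 2).
That gives 2 states.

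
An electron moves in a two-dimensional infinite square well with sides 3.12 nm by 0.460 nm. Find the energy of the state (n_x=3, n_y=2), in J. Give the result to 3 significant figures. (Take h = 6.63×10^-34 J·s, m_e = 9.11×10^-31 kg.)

E = 1.20×10^-18 J

For a 2D rectangular well E = (h²/8m_e)·Σ n_i²/L_i² = (6.63×10^-34)²/(8·9.11×10^-31) · [3²/(3.12 nm)² + 2²/(0.460 nm)²].
Evaluating gives E = 1.20×10^-18 J.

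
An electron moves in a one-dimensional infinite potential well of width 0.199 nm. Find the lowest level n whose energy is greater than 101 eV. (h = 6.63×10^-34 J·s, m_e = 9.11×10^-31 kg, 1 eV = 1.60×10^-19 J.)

E_1 = h²/(8m_eL²) = 1.523×10^-18 J = 9.519 eV.
Need n² > 101/9.519 = 10.61, i.e. n > 3.257.
The smallest integer satisfying this is n = 4.

n = 4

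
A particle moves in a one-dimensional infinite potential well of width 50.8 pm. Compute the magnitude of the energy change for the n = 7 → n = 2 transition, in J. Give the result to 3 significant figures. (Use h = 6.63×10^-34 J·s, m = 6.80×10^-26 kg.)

|ΔE| = 1.41×10^-20 J

E_1 = h²/(8mL²) = 3.131×10^-22 J.
|ΔE| = |7² − 2²|·E_1 = 45·3.131×10^-22 J = 1.41×10^-20 J.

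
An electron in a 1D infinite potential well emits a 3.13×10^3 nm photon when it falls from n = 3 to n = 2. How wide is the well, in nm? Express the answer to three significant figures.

The photon carries ΔE = hc/λ = 6.626×10^-34·2.998×10^8/3.13×10^-6 m = 6.347×10^-20 J.
Since ΔE = (3² − 2²)E_1, E_1 = 1.269×10^-20 J, and L = h/√(8m_eE_1) = 2.18×10^-9 m = 2.18 nm.

L = 2.18 nm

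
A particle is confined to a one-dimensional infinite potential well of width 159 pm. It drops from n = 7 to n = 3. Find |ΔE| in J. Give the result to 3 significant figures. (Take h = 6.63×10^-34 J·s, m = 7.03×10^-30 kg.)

E_1 = h²/(8mL²) = 3.092×10^-19 J.
|ΔE| = |7² − 3²|·E_1 = 40·3.092×10^-19 J = 1.24×10^-17 J.

|ΔE| = 1.24×10^-17 J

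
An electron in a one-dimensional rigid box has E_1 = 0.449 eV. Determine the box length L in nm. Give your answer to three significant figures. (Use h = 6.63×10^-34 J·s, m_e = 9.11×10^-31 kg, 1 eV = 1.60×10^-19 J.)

From E_n = n²h²/(8m_eL²), L = n·h/√(8m_eE_n).
E_1 = 0.449 eV = 7.184×10^-20 J, so L = 1·6.63×10^-34/√(8·9.11×10^-31·7.184×10^-20) = 9.16×10^-10 m = 0.916 nm.

L = 0.916 nm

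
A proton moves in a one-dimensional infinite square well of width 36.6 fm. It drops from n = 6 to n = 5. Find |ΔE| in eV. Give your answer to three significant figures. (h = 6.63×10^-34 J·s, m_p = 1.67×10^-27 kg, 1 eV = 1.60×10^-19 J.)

E_1 = h²/(8m_pL²) = 2.456×10^-14 J.
|ΔE| = |6² − 5²|·E_1 = 11·2.456×10^-14 J = 2.702×10^-13 J = 1.69×10^6 eV.

|ΔE| = 1.69×10^6 eV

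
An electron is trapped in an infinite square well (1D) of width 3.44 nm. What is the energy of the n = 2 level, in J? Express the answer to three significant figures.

E_2 = 2.04×10^-20 J

For an infinite well E_n = n²h²/(8m_eL²), so E_1 = h²/(8m_eL²) = (6.626×10^-34)²/(8·9.109×10^-31·(3.44×10^-9 m)²) = 5.091×10^-21 J.
Then E_2 = 2²·E_1 = 4·5.091×10^-21 J = 2.04×10^-20 J.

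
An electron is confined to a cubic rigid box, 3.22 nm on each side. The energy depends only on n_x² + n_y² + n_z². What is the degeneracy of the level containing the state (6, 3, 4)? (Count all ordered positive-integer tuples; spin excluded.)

The level has n_x² + n_y² + n_z² = 61. The ordered positive-integer solutions are (3, 4, 6), (3, 6, 4), (4, 3, 6), (4, 6, 3), (6, 3, 4), (6, 4, 3).
That gives 6 states.

degeneracy = 6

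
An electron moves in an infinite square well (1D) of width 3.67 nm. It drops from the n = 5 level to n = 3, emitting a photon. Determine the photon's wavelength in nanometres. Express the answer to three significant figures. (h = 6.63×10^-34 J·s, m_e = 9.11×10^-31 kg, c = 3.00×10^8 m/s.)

E_1 = h²/(8m_eL²) = 4.478×10^-21 J, so ΔE = (5² − 3²)E_1 = 7.165×10^-20 J.
λ = hc/ΔE = (6.63×10^-34·3.00×10^8)/7.165×10^-20 = 2.78×10^-6 m = 2.78×10^3 nm.

λ = 2.78×10^3 nm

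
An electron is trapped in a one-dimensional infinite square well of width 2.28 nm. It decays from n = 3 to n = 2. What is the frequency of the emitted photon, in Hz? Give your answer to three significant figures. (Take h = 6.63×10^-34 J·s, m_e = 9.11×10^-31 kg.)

E_1 = h²/(8m_eL²) = 1.160×10^-20 J and ΔE = (3² − 2²)E_1 = 5.800×10^-20 J.
f = ΔE/h = 5.800×10^-20/6.63×10^-34 = 8.75×10^13 Hz.

f = 8.75×10^13 Hz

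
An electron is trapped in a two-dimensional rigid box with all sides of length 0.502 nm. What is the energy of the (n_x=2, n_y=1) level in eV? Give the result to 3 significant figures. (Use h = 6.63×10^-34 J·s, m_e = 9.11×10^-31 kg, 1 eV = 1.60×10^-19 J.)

E = 7.48 eV

For a 2D rectangular well E = (h²/8m_e)·Σ n_i²/L_i² = (6.63×10^-34)²/(8·9.11×10^-31) · [2²/(0.502 nm)² + 1²/(0.502 nm)²].
Evaluating gives E = 1.197×10^-18 J = 7.48 eV.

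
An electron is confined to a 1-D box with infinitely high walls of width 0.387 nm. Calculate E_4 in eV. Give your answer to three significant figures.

For an infinite well E_n = n²h²/(8m_eL²), so E_1 = h²/(8m_eL²) = (6.626×10^-34)²/(8·9.109×10^-31·(3.87×10^-10 m)²) = 4.023×10^-19 J.
Then E_4 = 4²·E_1 = 16·4.023×10^-19 J = 6.437×10^-18 J.
Converting, E_4 = 6.437×10^-18 J / (1.602×10^-19 J/eV) = 40.2 eV.

E_4 = 40.2 eV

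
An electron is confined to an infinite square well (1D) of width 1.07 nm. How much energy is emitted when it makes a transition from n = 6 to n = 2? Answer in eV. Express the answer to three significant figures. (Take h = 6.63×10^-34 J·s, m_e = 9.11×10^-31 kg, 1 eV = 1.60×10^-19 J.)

|ΔE| = 10.5 eV

E_1 = h²/(8m_eL²) = 5.268×10^-20 J.
|ΔE| = |6² − 2²|·E_1 = 32·5.268×10^-20 J = 1.686×10^-18 J = 10.5 eV.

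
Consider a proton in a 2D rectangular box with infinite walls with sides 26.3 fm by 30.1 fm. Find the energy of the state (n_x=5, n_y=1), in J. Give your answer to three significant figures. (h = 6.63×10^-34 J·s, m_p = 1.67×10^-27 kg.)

For a 2D rectangular well E = (h²/8m_p)·Σ n_i²/L_i² = (6.63×10^-34)²/(8·1.67×10^-27) · [5²/(26.3 fm)² + 1²/(30.1 fm)²].
Evaluating gives E = 1.23×10^-12 J.

E = 1.23×10^-12 J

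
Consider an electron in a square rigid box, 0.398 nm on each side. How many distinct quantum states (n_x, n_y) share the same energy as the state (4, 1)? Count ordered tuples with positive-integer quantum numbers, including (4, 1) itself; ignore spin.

degeneracy = 2

The level has n_x² + n_y² = 17. The ordered positive-integer solutions are (1, 4), (4, 1).
That gives 2 states.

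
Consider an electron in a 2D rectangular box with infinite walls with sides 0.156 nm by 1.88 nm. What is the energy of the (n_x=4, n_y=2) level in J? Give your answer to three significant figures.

For a 2D rectangular well E = (h²/8m_e)·Σ n_i²/L_i² = (6.626×10^-34)²/(8·9.109×10^-31) · [4²/(0.156 nm)² + 2²/(1.88 nm)²].
Evaluating gives E = 3.97×10^-17 J.

E = 3.97×10^-17 J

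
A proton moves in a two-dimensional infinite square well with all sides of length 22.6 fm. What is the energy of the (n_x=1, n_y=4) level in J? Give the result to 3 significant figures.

For a 2D rectangular well E = (h²/8m_p)·Σ n_i²/L_i² = (6.626×10^-34)²/(8·1.673×10^-27) · [1²/(22.6 fm)² + 4²/(22.6 fm)²].
Evaluating gives E = 1.09×10^-12 J.

E = 1.09×10^-12 J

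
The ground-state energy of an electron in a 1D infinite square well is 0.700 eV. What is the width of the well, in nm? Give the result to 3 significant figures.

L = 0.733 nm

From E_n = n²h²/(8m_eL²), L = n·h/√(8m_eE_n).
E_1 = 0.700 eV = 1.121×10^-19 J, so L = 1·6.626×10^-34/√(8·9.109×10^-31·1.121×10^-19) = 7.33×10^-10 m = 0.733 nm.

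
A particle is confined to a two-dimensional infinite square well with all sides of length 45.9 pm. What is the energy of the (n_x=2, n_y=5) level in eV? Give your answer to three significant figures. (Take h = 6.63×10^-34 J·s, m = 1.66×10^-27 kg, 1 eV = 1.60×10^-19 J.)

For a 2D rectangular well E = (h²/8m)·Σ n_i²/L_i² = (6.63×10^-34)²/(8·1.66×10^-27) · [2²/(45.9 pm)² + 5²/(45.9 pm)²].
Evaluating gives E = 4.556×10^-19 J = 2.85 eV.

E = 2.85 eV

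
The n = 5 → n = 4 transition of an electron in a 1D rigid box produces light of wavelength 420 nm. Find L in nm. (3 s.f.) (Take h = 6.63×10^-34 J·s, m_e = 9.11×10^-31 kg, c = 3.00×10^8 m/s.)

The photon carries ΔE = hc/λ = 6.63×10^-34·3.00×10^8/4.20×10^-7 m = 4.736×10^-19 J.
Since ΔE = (5² − 4²)E_1, E_1 = 5.262×10^-20 J, and L = h/√(8m_eE_1) = 1.07×10^-9 m = 1.07 nm.

L = 1.07 nm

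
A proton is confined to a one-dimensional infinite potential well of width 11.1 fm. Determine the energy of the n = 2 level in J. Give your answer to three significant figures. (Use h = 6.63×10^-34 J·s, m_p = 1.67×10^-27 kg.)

For an infinite well E_n = n²h²/(8m_pL²), so E_1 = h²/(8m_pL²) = (6.63×10^-34)²/(8·1.67×10^-27·(1.11×10^-14 m)²) = 2.670×10^-13 J.
Then E_2 = 2²·E_1 = 4·2.670×10^-13 J = 1.07×10^-12 J.

E_2 = 1.07×10^-12 J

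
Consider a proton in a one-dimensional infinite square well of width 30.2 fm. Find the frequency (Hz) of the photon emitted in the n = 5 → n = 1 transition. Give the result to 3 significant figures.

E_1 = h²/(8m_pL²) = 3.597×10^-14 J and ΔE = (5² − 1²)E_1 = 8.633×10^-13 J.
f = ΔE/h = 8.633×10^-13/6.626×10^-34 = 1.30×10^21 Hz.

f = 1.30×10^21 Hz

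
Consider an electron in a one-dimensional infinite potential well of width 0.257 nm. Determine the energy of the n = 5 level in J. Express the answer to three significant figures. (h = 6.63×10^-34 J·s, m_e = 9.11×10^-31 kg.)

E_5 = 2.28×10^-17 J

For an infinite well E_n = n²h²/(8m_eL²), so E_1 = h²/(8m_eL²) = (6.63×10^-34)²/(8·9.11×10^-31·(2.57×10^-10 m)²) = 9.132×10^-19 J.
Then E_5 = 5²·E_1 = 25·9.132×10^-19 J = 2.28×10^-17 J.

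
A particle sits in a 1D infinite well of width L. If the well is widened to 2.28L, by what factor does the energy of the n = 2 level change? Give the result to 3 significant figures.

0.192

E_n ∝ 1/L², so the energy scales by 1/2.28² = 0.192.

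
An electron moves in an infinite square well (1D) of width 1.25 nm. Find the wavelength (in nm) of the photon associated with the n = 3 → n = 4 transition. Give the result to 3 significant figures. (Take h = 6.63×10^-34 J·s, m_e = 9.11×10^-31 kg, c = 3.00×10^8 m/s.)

E_1 = h²/(8m_eL²) = 3.860×10^-20 J, so ΔE = (4² − 3²)E_1 = 2.702×10^-19 J.
λ = hc/ΔE = (6.63×10^-34·3.00×10^8)/2.702×10^-19 = 7.36×10^-7 m = 736 nm.

λ = 736 nm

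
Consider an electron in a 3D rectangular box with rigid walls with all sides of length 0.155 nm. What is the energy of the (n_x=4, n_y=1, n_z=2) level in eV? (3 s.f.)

For a 3D rectangular well E = (h²/8m_e)·Σ n_i²/L_i² = (6.626×10^-34)²/(8·9.109×10^-31) · [4²/(0.155 nm)² + 1²/(0.155 nm)² + 2²/(0.155 nm)²].
Evaluating gives E = 5.266×10^-17 J = 329 eV.

E = 329 eV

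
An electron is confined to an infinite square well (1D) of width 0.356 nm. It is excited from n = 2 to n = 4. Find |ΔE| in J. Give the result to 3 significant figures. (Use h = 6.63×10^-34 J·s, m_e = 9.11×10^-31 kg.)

|ΔE| = 5.71×10^-18 J

E_1 = h²/(8m_eL²) = 4.759×10^-19 J.
|ΔE| = |2² − 4²|·E_1 = 12·4.759×10^-19 J = 5.71×10^-18 J.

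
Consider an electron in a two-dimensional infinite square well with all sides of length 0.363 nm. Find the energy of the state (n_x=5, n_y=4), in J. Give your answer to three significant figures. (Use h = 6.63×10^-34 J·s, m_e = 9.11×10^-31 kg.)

For a 2D rectangular well E = (h²/8m_e)·Σ n_i²/L_i² = (6.63×10^-34)²/(8·9.11×10^-31) · [5²/(0.363 nm)² + 4²/(0.363 nm)²].
Evaluating gives E = 1.88×10^-17 J.

E = 1.88×10^-17 J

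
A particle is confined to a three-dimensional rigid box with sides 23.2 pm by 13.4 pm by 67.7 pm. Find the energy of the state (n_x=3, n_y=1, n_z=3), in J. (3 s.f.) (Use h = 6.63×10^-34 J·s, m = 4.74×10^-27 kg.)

For a 3D rectangular well E = (h²/8m)·Σ n_i²/L_i² = (6.63×10^-34)²/(8·4.74×10^-27) · [3²/(23.2 pm)² + 1²/(13.4 pm)² + 3²/(67.7 pm)²].
Evaluating gives E = 2.81×10^-19 J.

E = 2.81×10^-19 J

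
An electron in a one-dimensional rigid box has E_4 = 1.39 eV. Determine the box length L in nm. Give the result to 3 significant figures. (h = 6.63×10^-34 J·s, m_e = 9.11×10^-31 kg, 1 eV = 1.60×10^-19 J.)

L = 2.08 nm

From E_n = n²h²/(8m_eL²), L = n·h/√(8m_eE_n).
E_4 = 1.39 eV = 2.224×10^-19 J, so L = 4·6.63×10^-34/√(8·9.11×10^-31·2.224×10^-19) = 2.08×10^-9 m = 2.08 nm.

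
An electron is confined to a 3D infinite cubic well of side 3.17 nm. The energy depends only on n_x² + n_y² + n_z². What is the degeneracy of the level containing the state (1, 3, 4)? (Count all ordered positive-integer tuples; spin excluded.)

degeneracy = 6

The level has n_x² + n_y² + n_z² = 26. The ordered positive-integer solutions are (1, 3, 4), (1, 4, 3), (3, 1, 4), (3, 4, 1), (4, 1, 3), (4, 3, 1).
That gives 6 states.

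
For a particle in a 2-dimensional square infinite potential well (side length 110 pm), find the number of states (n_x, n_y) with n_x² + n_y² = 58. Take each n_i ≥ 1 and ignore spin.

The level has n_x² + n_y² = 58. The ordered positive-integer solutions are (3, 7), (7, 3).
That gives 2 states.

degeneracy = 2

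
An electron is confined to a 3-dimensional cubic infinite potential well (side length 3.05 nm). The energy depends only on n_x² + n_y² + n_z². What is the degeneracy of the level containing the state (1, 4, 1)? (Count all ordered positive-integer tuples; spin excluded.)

degeneracy = 3

The level has n_x² + n_y² + n_z² = 18. The ordered positive-integer solutions are (1, 1, 4), (1, 4, 1), (4, 1, 1).
That gives 3 states.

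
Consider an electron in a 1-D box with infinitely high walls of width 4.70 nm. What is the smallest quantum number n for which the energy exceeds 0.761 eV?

n = 7

E_1 = h²/(8m_eL²) = 2.727×10^-21 J = 0.01702 eV.
Need n² > 0.761/0.01702 = 44.71, i.e. n > 6.687.
The smallest integer satisfying this is n = 7.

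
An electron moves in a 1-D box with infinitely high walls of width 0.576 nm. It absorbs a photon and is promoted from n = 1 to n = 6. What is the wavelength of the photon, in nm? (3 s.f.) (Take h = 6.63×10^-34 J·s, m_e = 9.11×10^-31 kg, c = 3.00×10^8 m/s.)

λ = 31.3 nm

E_1 = h²/(8m_eL²) = 1.818×10^-19 J, so ΔE = (6² − 1²)E_1 = 6.363×10^-18 J.
λ = hc/ΔE = (6.63×10^-34·3.00×10^8)/6.363×10^-18 = 3.13×10^-8 m = 31.3 nm.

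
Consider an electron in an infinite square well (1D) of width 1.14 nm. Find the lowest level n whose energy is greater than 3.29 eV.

n = 4

E_1 = h²/(8m_eL²) = 4.636×10^-20 J = 0.2894 eV.
Need n² > 3.29/0.2894 = 11.37, i.e. n > 3.372.
The smallest integer satisfying this is n = 4.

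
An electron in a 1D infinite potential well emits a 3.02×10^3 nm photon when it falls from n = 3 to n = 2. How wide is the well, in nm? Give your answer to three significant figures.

The photon carries ΔE = hc/λ = 6.626×10^-34·2.998×10^8/3.02×10^-6 m = 6.578×10^-20 J.
Since ΔE = (3² − 2²)E_1, E_1 = 1.316×10^-20 J, and L = h/√(8m_eE_1) = 2.14×10^-9 m = 2.14 nm.

L = 2.14 nm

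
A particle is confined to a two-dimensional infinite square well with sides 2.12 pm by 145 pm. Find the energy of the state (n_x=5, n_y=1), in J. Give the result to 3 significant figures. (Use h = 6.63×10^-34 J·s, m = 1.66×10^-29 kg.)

E = 1.84×10^-14 J

For a 2D rectangular well E = (h²/8m)·Σ n_i²/L_i² = (6.63×10^-34)²/(8·1.66×10^-29) · [5²/(2.12 pm)² + 1²/(145 pm)²].
Evaluating gives E = 1.84×10^-14 J.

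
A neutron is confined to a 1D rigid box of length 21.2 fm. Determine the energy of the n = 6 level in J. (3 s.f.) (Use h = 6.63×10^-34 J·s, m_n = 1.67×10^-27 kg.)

E_6 = 2.64×10^-12 J

For an infinite well E_n = n²h²/(8m_nL²), so E_1 = h²/(8m_nL²) = (6.63×10^-34)²/(8·1.67×10^-27·(2.12×10^-14 m)²) = 7.321×10^-14 J.
Then E_6 = 6²·E_1 = 36·7.321×10^-14 J = 2.64×10^-12 J.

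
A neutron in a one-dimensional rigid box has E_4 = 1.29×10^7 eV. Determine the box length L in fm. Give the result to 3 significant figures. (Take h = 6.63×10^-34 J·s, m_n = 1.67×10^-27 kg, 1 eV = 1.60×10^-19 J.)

From E_n = n²h²/(8m_nL²), L = n·h/√(8m_nE_n).
E_4 = 1.29×10^7 eV = 2.064×10^-12 J, so L = 4·6.63×10^-34/√(8·1.67×10^-27·2.064×10^-12) = 1.60×10^-14 m = 16.0 fm.

L = 16.0 fm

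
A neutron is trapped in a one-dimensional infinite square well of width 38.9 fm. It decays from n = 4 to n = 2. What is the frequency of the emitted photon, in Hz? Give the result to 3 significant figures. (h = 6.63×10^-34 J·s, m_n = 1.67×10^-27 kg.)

E_1 = h²/(8m_nL²) = 2.174×10^-14 J and ΔE = (4² − 2²)E_1 = 2.609×10^-13 J.
f = ΔE/h = 2.609×10^-13/6.63×10^-34 = 3.94×10^20 Hz.

f = 3.94×10^20 Hz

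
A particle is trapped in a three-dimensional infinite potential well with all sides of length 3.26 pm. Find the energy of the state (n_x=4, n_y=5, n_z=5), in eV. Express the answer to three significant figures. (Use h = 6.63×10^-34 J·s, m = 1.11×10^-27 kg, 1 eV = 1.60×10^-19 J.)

For a 3D rectangular well E = (h²/8m)·Σ n_i²/L_i² = (6.63×10^-34)²/(8·1.11×10^-27) · [4²/(3.26 pm)² + 5²/(3.26 pm)² + 5²/(3.26 pm)²].
Evaluating gives E = 3.074×10^-16 J = 1.92×10^3 eV.

E = 1.92×10^3 eV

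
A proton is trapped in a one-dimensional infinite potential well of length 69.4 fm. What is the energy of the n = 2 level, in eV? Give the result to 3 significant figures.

E_2 = 1.70×10^5 eV

For an infinite well E_n = n²h²/(8m_pL²), so E_1 = h²/(8m_pL²) = (6.626×10^-34)²/(8·1.673×10^-27·(6.94×10^-14 m)²) = 6.811×10^-15 J.
Then E_2 = 2²·E_1 = 4·6.811×10^-15 J = 2.724×10^-14 J.
Converting, E_2 = 2.724×10^-14 J / (1.602×10^-19 J/eV) = 1.70×10^5 eV.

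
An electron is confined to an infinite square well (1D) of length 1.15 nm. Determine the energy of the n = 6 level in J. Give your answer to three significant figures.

For an infinite well E_n = n²h²/(8m_eL²), so E_1 = h²/(8m_eL²) = (6.626×10^-34)²/(8·9.109×10^-31·(1.15×10^-9 m)²) = 4.556×10^-20 J.
Then E_6 = 6²·E_1 = 36·4.556×10^-20 J = 1.64×10^-18 J.

E_6 = 1.64×10^-18 J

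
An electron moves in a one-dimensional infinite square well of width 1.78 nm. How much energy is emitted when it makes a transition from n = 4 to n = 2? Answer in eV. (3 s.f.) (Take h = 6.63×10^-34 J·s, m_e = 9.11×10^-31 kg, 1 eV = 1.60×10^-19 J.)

E_1 = h²/(8m_eL²) = 1.904×10^-20 J.
|ΔE| = |4² − 2²|·E_1 = 12·1.904×10^-20 J = 2.285×10^-19 J = 1.43 eV.

|ΔE| = 1.43 eV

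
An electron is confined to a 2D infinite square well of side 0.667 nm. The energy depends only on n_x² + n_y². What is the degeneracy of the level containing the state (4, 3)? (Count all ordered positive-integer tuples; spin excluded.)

degeneracy = 2

The level has n_x² + n_y² = 25. The ordered positive-integer solutions are (3, 4), (4, 3).
That gives 2 states.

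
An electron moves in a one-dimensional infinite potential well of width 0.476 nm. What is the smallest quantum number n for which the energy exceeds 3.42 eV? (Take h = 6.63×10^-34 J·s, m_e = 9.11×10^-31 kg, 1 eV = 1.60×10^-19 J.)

E_1 = h²/(8m_eL²) = 2.662×10^-19 J = 1.664 eV.
Need n² > 3.42/1.664 = 2.055, i.e. n > 1.434.
The smallest integer satisfying this is n = 2.

n = 2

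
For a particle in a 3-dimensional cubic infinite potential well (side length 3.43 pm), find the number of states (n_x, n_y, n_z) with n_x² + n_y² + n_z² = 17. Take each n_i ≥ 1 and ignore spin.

The level has n_x² + n_y² + n_z² = 17. The ordered positive-integer solutions are (2, 2, 3), (2, 3, 2), (3, 2, 2).
That gives 3 states.

degeneracy = 3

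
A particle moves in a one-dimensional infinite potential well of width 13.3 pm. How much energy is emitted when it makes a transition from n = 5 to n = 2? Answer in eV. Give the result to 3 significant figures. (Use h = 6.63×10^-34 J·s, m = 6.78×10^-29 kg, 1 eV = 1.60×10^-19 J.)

|ΔE| = 601 eV

E_1 = h²/(8mL²) = 4.581×10^-18 J.
|ΔE| = |5² − 2²|·E_1 = 21·4.581×10^-18 J = 9.620×10^-17 J = 601 eV.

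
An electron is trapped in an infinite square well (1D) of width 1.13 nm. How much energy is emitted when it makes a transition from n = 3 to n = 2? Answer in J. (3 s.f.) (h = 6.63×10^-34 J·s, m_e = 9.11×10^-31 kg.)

E_1 = h²/(8m_eL²) = 4.723×10^-20 J.
|ΔE| = |3² − 2²|·E_1 = 5·4.723×10^-20 J = 2.36×10^-19 J.

|ΔE| = 2.36×10^-19 J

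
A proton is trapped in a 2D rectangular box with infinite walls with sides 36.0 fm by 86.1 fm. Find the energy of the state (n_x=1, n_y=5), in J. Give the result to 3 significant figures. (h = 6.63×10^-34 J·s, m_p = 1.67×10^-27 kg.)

For a 2D rectangular well E = (h²/8m_p)·Σ n_i²/L_i² = (6.63×10^-34)²/(8·1.67×10^-27) · [1²/(36.0 fm)² + 5²/(86.1 fm)²].
Evaluating gives E = 1.36×10^-13 J.

E = 1.36×10^-13 J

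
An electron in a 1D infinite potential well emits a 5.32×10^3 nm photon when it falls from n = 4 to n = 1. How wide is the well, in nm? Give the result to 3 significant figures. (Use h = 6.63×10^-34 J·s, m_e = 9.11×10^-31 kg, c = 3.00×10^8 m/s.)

The photon carries ΔE = hc/λ = 6.63×10^-34·3.00×10^8/5.32×10^-6 m = 3.739×10^-20 J.
Since ΔE = (4² − 1²)E_1, E_1 = 2.493×10^-21 J, and L = h/√(8m_eE_1) = 4.92×10^-9 m = 4.92 nm.

L = 4.92 nm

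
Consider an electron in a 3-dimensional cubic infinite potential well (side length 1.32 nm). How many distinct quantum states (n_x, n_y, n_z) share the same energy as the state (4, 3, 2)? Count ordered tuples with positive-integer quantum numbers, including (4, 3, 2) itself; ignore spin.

The level has n_x² + n_y² + n_z² = 29. The ordered positive-integer solutions are (2, 3, 4), (2, 4, 3), (3, 2, 4), (3, 4, 2), (4, 2, 3), (4, 3, 2).
That gives 6 states.

degeneracy = 6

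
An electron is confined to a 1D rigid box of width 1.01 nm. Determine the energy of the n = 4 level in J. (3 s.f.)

E_4 = 9.45×10^-19 J

For an infinite well E_n = n²h²/(8m_eL²), so E_1 = h²/(8m_eL²) = (6.626×10^-34)²/(8·9.109×10^-31·(1.01×10^-9 m)²) = 5.906×10^-20 J.
Then E_4 = 4²·E_1 = 16·5.906×10^-20 J = 9.45×10^-19 J.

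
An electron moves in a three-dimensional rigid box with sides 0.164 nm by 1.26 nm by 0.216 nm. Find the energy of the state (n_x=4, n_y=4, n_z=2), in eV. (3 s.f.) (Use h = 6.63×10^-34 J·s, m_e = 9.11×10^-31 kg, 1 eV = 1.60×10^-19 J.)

For a 3D rectangular well E = (h²/8m_e)·Σ n_i²/L_i² = (6.63×10^-34)²/(8·9.11×10^-31) · [4²/(0.164 nm)² + 4²/(1.26 nm)² + 2²/(0.216 nm)²].
Evaluating gives E = 4.166×10^-17 J = 260 eV.

E = 260 eV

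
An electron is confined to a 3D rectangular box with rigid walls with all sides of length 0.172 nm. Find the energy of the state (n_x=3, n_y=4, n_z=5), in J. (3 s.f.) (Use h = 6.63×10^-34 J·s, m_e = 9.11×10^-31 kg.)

For a 3D rectangular well E = (h²/8m_e)·Σ n_i²/L_i² = (6.63×10^-34)²/(8·9.11×10^-31) · [3²/(0.172 nm)² + 4²/(0.172 nm)² + 5²/(0.172 nm)²].
Evaluating gives E = 1.02×10^-16 J.

E = 1.02×10^-16 J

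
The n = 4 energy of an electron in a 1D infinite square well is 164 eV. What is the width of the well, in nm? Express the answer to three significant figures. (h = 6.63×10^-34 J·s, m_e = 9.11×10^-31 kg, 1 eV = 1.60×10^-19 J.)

From E_n = n²h²/(8m_eL²), L = n·h/√(8m_eE_n).
E_4 = 164 eV = 2.624×10^-17 J, so L = 4·6.63×10^-34/√(8·9.11×10^-31·2.624×10^-17) = 1.92×10^-10 m = 0.192 nm.

L = 0.192 nm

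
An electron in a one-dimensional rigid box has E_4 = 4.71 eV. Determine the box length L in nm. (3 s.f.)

From E_n = n²h²/(8m_eL²), L = n·h/√(8m_eE_n).
E_4 = 4.71 eV = 7.545×10^-19 J, so L = 4·6.626×10^-34/√(8·9.109×10^-31·7.545×10^-19) = 1.13×10^-9 m = 1.13 nm.

L = 1.13 nm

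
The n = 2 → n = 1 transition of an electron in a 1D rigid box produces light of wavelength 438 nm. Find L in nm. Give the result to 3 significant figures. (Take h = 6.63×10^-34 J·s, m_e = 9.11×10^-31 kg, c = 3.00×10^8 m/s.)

The photon carries ΔE = hc/λ = 6.63×10^-34·3.00×10^8/4.38×10^-7 m = 4.541×10^-19 J.
Since ΔE = (2² − 1²)E_1, E_1 = 1.514×10^-19 J, and L = h/√(8m_eE_1) = 6.31×10^-10 m = 0.631 nm.

L = 0.631 nm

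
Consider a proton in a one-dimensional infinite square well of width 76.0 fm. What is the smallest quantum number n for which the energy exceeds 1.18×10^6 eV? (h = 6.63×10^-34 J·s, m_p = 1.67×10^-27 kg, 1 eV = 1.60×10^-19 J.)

n = 6

E_1 = h²/(8m_pL²) = 5.696×10^-15 J = 3.560×10^4 eV.
Need n² > 1.18×10^6/3.560×10^4 = 33.15, i.e. n > 5.758.
The smallest integer satisfying this is n = 6.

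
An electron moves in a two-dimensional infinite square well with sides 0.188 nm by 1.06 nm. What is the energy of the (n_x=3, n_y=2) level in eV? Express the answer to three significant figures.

For a 2D rectangular well E = (h²/8m_e)·Σ n_i²/L_i² = (6.626×10^-34)²/(8·9.109×10^-31) · [3²/(0.188 nm)² + 2²/(1.06 nm)²].
Evaluating gives E = 1.556×10^-17 J = 97.1 eV.

E = 97.1 eV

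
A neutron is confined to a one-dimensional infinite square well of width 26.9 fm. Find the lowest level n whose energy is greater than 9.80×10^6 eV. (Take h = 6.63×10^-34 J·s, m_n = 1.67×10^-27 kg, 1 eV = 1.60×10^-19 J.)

E_1 = h²/(8m_nL²) = 4.547×10^-14 J = 2.842×10^5 eV.
Need n² > 9.80×10^6/2.842×10^5 = 34.48, i.e. n > 5.872.
The smallest integer satisfying this is n = 6.

n = 6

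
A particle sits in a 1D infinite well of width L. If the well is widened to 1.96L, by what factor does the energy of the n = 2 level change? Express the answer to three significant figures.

0.260

E_n ∝ 1/L², so the energy scales by 1/1.96² = 0.260.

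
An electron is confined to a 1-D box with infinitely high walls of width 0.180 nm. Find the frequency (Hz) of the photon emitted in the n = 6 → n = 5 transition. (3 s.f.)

f = 3.09×10^16 Hz

E_1 = h²/(8m_eL²) = 1.860×10^-18 J and ΔE = (6² − 5²)E_1 = 2.046×10^-17 J.
f = ΔE/h = 2.046×10^-17/6.626×10^-34 = 3.09×10^16 Hz.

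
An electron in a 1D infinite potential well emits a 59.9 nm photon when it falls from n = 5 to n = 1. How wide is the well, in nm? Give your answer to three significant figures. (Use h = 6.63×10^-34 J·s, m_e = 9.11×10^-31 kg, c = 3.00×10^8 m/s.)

L = 0.660 nm

The photon carries ΔE = hc/λ = 6.63×10^-34·3.00×10^8/5.99×10^-8 m = 3.321×10^-18 J.
Since ΔE = (5² − 1²)E_1, E_1 = 1.384×10^-19 J, and L = h/√(8m_eE_1) = 6.60×10^-10 m = 0.660 nm.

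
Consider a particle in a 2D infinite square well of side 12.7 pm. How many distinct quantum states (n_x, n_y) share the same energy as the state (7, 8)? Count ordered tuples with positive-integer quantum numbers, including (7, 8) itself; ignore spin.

The level has n_x² + n_y² = 113. The ordered positive-integer solutions are (7, 8), (8, 7).
That gives 2 states.

degeneracy = 2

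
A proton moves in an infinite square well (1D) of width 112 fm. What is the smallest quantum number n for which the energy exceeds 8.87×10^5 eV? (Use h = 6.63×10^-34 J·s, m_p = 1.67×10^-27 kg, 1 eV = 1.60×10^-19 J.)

n = 8

E_1 = h²/(8m_pL²) = 2.623×10^-15 J = 1.639×10^4 eV.
Need n² > 8.87×10^5/1.639×10^4 = 54.12, i.e. n > 7.357.
The smallest integer satisfying this is n = 8.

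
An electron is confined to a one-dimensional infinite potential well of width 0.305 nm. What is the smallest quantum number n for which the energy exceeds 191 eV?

n = 7

E_1 = h²/(8m_eL²) = 6.477×10^-19 J = 4.043 eV.
Need n² > 191/4.043 = 47.24, i.e. n > 6.873.
The smallest integer satisfying this is n = 7.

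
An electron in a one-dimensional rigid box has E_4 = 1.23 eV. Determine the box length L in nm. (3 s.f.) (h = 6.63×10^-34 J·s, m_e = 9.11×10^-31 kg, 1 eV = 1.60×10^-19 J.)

From E_n = n²h²/(8m_eL²), L = n·h/√(8m_eE_n).
E_4 = 1.23 eV = 1.968×10^-19 J, so L = 4·6.63×10^-34/√(8·9.11×10^-31·1.968×10^-19) = 2.21×10^-9 m = 2.21 nm.

L = 2.21 nm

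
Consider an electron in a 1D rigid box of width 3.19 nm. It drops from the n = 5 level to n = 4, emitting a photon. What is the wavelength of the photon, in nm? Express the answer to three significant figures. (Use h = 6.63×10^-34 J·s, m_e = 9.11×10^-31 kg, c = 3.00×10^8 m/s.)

λ = 3.73×10^3 nm

E_1 = h²/(8m_eL²) = 5.927×10^-21 J, so ΔE = (5² − 4²)E_1 = 5.334×10^-20 J.
λ = hc/ΔE = (6.63×10^-34·3.00×10^8)/5.334×10^-20 = 3.73×10^-6 m = 3.73×10^3 nm.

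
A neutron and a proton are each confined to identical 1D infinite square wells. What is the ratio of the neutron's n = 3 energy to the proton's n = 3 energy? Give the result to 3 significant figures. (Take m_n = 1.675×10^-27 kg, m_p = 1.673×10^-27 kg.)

E_n ∝ 1/m at fixed n and L, so the ratio is m_p/m_n = 1.673×10^-27/1.675×10^-27 = 0.999.

0.999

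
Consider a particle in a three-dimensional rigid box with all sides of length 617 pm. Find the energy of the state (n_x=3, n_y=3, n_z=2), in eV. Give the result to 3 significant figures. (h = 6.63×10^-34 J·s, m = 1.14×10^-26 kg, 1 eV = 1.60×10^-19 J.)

For a 3D rectangular well E = (h²/8m)·Σ n_i²/L_i² = (6.63×10^-34)²/(8·1.14×10^-26) · [3²/(617 pm)² + 3²/(617 pm)² + 2²/(617 pm)²].
Evaluating gives E = 2.785×10^-22 J = 0.00174 eV.

E = 0.00174 eV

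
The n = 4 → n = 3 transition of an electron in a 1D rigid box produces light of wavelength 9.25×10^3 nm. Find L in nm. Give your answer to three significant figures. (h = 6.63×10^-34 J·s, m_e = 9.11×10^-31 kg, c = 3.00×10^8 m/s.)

The photon carries ΔE = hc/λ = 6.63×10^-34·3.00×10^8/9.25×10^-6 m = 2.150×10^-20 J.
Since ΔE = (4² − 3²)E_1, E_1 = 3.071×10^-21 J, and L = h/√(8m_eE_1) = 4.43×10^-9 m = 4.43 nm.

L = 4.43 nm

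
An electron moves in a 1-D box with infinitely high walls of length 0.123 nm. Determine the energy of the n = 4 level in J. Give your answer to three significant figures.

For an infinite well E_n = n²h²/(8m_eL²), so E_1 = h²/(8m_eL²) = (6.626×10^-34)²/(8·9.109×10^-31·(1.23×10^-10 m)²) = 3.982×10^-18 J.
Then E_4 = 4²·E_1 = 16·3.982×10^-18 J = 6.37×10^-17 J.

E_4 = 6.37×10^-17 J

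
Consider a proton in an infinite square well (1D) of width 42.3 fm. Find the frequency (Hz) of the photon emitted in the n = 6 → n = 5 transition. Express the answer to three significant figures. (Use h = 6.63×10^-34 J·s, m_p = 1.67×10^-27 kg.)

f = 3.05×10^20 Hz

E_1 = h²/(8m_pL²) = 1.839×10^-14 J and ΔE = (6² − 5²)E_1 = 2.023×10^-13 J.
f = ΔE/h = 2.023×10^-13/6.63×10^-34 = 3.05×10^20 Hz.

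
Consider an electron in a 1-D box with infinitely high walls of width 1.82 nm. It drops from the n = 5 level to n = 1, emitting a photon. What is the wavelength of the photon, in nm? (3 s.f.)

λ = 455 nm

E_1 = h²/(8m_eL²) = 1.819×10^-20 J, so ΔE = (5² − 1²)E_1 = 4.366×10^-19 J.
λ = hc/ΔE = (6.626×10^-34·2.998×10^8)/4.366×10^-19 = 4.55×10^-7 m = 455 nm.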